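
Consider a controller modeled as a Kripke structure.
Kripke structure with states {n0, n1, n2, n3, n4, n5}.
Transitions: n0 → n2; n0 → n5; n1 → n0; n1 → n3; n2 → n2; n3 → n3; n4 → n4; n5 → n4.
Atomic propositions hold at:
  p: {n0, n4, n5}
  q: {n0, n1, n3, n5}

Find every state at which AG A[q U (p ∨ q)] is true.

{n3, n4, n5}

Sat(p ∨ q) = {n0, n1, n3, n4, n5}
A[q U (p ∨ q)]: least fixpoint, start Z0 = Sat((p ∨ q)) = {n0, n1, n3, n4, n5}, add states in Sat(q) with every successor in Z. Already a fixed point.
Sat(A[q U (p ∨ q)]) = {n0, n1, n3, n4, n5}
AG A[q U (p ∨ q)]: greatest fixpoint, start Z0 = {n0, n1, n3, n4, n5}, keep only states in Sat with every successor in Z. Z1 = {n1, n3, n4, n5}; Z2 = {n3, n4, n5}; fixed.
Sat(AG A[q U (p ∨ q)]) = {n3, n4, n5}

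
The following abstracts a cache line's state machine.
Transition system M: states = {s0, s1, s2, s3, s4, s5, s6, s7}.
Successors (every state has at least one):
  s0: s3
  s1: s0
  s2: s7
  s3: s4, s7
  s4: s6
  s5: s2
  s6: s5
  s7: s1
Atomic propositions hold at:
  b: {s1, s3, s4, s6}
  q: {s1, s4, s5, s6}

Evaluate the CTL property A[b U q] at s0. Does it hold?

A[b U q]: least fixpoint, start Z0 = Sat(q) = {s1, s4, s5, s6}, add states in Sat(b) with every successor in Z. Already a fixed point.
Sat(A[b U q]) = {s1, s4, s5, s6}
s0 ∉ Sat(A[b U q]) = {s1, s4, s5, s6}, so the formula does not hold at s0.

No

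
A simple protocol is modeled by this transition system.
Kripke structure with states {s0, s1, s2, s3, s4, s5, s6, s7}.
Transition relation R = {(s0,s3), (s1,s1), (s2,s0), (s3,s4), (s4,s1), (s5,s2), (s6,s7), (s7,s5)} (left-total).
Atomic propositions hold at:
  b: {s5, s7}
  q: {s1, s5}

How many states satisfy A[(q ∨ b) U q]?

3

Sat(q ∨ b) = {s1, s5, s7}
A[(q ∨ b) U q]: least fixpoint, start Z0 = Sat(q) = {s1, s5}, add states in Sat(q ∨ b) with every successor in Z. Z1 = {s1, s5, s7}; fixed.
Sat(A[(q ∨ b) U q]) = {s1, s5, s7}
|Sat(A[(q ∨ b) U q])| = |{s1, s5, s7}| = 3.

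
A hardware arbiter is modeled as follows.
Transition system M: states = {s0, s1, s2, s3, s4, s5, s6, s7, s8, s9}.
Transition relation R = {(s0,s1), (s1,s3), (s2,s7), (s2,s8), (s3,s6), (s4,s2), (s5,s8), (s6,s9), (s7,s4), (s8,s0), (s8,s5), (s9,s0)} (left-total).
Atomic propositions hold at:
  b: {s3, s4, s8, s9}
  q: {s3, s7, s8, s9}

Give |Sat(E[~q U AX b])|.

7

Sat(~q) = {s0, s1, s2, s4, s5, s6}
Sat(AX b) = {s : every successor in {s3, s4, s8, s9}} = {s1, s5, s6, s7}
E[~q U AX b]: least fixpoint, start Z0 = Sat(AX b) = {s1, s5, s6, s7}, add states in Sat(~q) with some successor in Z. Z1 = {s0, s1, s2, s5, s6, s7}; Z2 = {s0, s1, s2, s4, s5, s6, s7}; fixed.
Sat(E[~q U AX b]) = {s0, s1, s2, s4, s5, s6, s7}
|Sat(E[~q U AX b])| = |{s0, s1, s2, s4, s5, s6, s7}| = 7.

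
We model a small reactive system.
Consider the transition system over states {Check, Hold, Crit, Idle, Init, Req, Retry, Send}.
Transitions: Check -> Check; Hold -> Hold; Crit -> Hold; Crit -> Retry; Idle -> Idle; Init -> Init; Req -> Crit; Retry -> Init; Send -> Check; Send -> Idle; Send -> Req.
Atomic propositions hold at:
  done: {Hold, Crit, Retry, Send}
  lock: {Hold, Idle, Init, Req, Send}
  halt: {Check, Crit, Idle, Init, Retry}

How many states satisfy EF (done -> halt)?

7

Sat(done -> halt) = {Check, Crit, Idle, Init, Req, Retry}
EF (done -> halt): least fixpoint, start Z0 = {Check, Crit, Idle, Init, Req, Retry}, add states with some successor in Z. Z1 = {Check, Crit, Idle, Init, Req, Retry, Send}; fixed.
Sat(EF (done -> halt)) = {Check, Crit, Idle, Init, Req, Retry, Send}
|Sat(EF (done -> halt))| = |{Check, Crit, Idle, Init, Req, Retry, Send}| = 7.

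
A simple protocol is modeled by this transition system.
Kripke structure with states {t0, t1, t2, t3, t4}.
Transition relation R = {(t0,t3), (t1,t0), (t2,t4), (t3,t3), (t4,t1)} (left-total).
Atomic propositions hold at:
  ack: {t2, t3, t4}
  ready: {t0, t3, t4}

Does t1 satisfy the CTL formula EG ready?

EG ready: greatest fixpoint, start Z0 = {t0, t3, t4}, keep only states in Sat with some successor in Z. Z1 = {t0, t3}; fixed.
Sat(EG ready) = {t0, t3}
t1 ∉ Sat(EG ready) = {t0, t3}, so the formula does not hold at t1.

No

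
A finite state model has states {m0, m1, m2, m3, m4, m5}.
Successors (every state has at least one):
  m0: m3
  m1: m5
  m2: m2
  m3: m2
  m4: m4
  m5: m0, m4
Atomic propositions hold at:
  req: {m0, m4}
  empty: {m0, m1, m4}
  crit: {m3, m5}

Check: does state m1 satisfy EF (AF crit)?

Yes

AF crit: least fixpoint, start Z0 = {m3, m5}, add states with every successor in Z. Z1 = {m0, m1, m3, m5}; fixed.
Sat(AF crit) = {m0, m1, m3, m5}
EF (AF crit): least fixpoint, start Z0 = {m0, m1, m3, m5}, add states with some successor in Z. Already a fixed point.
Sat(EF (AF crit)) = {m0, m1, m3, m5}
m1 ∈ Sat(EF (AF crit)) = {m0, m1, m3, m5}, so the formula holds at m1.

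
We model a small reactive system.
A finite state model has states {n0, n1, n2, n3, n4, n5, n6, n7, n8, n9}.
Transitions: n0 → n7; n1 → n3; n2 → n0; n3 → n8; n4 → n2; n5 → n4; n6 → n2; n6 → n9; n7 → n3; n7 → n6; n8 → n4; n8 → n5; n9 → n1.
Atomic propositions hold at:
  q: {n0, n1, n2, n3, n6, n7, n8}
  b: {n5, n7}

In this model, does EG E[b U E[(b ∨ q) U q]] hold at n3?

Sat(b ∨ q) = {n0, n1, n2, n3, n5, n6, n7, n8}
E[(b ∨ q) U q]: least fixpoint, start Z0 = Sat(q) = {n0, n1, n2, n3, n6, n7, n8}, add states in Sat(b ∨ q) with some successor in Z. Already a fixed point.
Sat(E[(b ∨ q) U q]) = {n0, n1, n2, n3, n6, n7, n8}
E[b U E[(b ∨ q) U q]]: least fixpoint, start Z0 = Sat(E[(b ∨ q) U q]) = {n0, n1, n2, n3, n6, n7, n8}, add states in Sat(b) with some successor in Z. Already a fixed point.
Sat(E[b U E[(b ∨ q) U q]]) = {n0, n1, n2, n3, n6, n7, n8}
EG E[b U E[(b ∨ q) U q]]: greatest fixpoint, start Z0 = {n0, n1, n2, n3, n6, n7, n8}, keep only states in Sat with some successor in Z. Z1 = {n0, n1, n2, n3, n6, n7}; Z2 = {n0, n1, n2, n6, n7}; Z3 = {n0, n2, n6, n7}; fixed.
Sat(EG E[b U E[(b ∨ q) U q]]) = {n0, n2, n6, n7}
n3 ∉ Sat(EG E[b U E[(b ∨ q) U q]]) = {n0, n2, n6, n7}, so the formula does not hold at n3.

No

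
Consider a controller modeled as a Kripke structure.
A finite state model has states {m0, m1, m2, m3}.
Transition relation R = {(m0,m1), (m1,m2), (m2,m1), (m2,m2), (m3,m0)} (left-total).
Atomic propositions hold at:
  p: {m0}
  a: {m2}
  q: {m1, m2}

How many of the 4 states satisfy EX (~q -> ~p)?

3

Sat(~q) = {m0, m3}
Sat(~p) = {m1, m2, m3}
Sat(~q -> ~p) = {m1, m2, m3}
Sat(EX (~q -> ~p)) = {s : some successor in {m1, m2, m3}} = {m0, m1, m2}
|Sat(EX (~q -> ~p))| = |{m0, m1, m2}| = 3.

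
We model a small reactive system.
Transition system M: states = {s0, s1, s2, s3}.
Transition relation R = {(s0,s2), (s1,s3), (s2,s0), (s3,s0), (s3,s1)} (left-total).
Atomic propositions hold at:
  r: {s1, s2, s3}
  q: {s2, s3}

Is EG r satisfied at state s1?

Yes

EG r: greatest fixpoint, start Z0 = {s1, s2, s3}, keep only states in Sat with some successor in Z. Z1 = {s1, s3}; fixed.
Sat(EG r) = {s1, s3}
s1 ∈ Sat(EG r) = {s1, s3}, so the formula holds at s1.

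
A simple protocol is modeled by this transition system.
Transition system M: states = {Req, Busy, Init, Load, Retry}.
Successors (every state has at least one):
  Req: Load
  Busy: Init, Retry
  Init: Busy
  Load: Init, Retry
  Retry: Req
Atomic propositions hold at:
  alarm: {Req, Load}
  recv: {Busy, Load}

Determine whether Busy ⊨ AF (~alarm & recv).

Sat(~alarm) = {Busy, Init, Retry}
Sat(~alarm & recv) = {Busy}
AF (~alarm & recv): least fixpoint, start Z0 = {Busy}, add states with every successor in Z. Z1 = {Busy, Init}; fixed.
Sat(AF (~alarm & recv)) = {Busy, Init}
Busy ∈ Sat(AF (~alarm & recv)) = {Busy, Init}, so the formula holds at Busy.

Yes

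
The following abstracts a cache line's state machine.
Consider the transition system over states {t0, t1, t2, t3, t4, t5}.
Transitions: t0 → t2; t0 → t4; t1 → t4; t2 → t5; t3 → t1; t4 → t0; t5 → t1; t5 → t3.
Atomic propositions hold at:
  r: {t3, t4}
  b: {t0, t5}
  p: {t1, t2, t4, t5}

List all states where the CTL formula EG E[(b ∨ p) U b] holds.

{t0, t1, t2, t4, t5}

Sat(b ∨ p) = {t0, t1, t2, t4, t5}
E[(b ∨ p) U b]: least fixpoint, start Z0 = Sat(b) = {t0, t5}, add states in Sat(b ∨ p) with some successor in Z. Z1 = {t0, t2, t4, t5}; Z2 = {t0, t1, t2, t4, t5}; fixed.
Sat(E[(b ∨ p) U b]) = {t0, t1, t2, t4, t5}
EG E[(b ∨ p) U b]: greatest fixpoint, start Z0 = {t0, t1, t2, t4, t5}, keep only states in Sat with some successor in Z. Already a fixed point.
Sat(EG E[(b ∨ p) U b]) = {t0, t1, t2, t4, t5}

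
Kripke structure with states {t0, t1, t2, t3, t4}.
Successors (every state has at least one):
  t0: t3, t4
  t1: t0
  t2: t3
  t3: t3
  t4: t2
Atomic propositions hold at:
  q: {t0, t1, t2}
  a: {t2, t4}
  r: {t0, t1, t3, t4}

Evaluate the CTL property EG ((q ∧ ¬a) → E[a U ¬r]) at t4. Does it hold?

Sat(¬a) = {t0, t1, t3}
Sat(q ∧ ¬a) = {t0, t1}
Sat(¬r) = {t2}
E[a U ¬r]: least fixpoint, start Z0 = Sat(¬r) = {t2}, add states in Sat(a) with some successor in Z. Z1 = {t2, t4}; fixed.
Sat(E[a U ¬r]) = {t2, t4}
Sat((q ∧ ¬a) → E[a U ¬r]) = {t2, t3, t4}
EG ((q ∧ ¬a) → E[a U ¬r]): greatest fixpoint, start Z0 = {t2, t3, t4}, keep only states in Sat with some successor in Z. Already a fixed point.
Sat(EG ((q ∧ ¬a) → E[a U ¬r])) = {t2, t3, t4}
t4 ∈ Sat(EG ((q ∧ ¬a) → E[a U ¬r])) = {t2, t3, t4}, so the formula holds at t4.

Yes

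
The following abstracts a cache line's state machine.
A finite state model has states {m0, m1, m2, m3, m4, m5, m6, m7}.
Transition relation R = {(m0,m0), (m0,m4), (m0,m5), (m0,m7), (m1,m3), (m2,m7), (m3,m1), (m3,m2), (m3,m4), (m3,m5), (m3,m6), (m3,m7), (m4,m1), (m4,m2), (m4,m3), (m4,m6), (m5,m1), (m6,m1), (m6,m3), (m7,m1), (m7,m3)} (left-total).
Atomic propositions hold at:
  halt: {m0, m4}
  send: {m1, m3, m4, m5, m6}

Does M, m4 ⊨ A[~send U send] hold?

Yes

Sat(~send) = {m0, m2, m7}
A[~send U send]: least fixpoint, start Z0 = Sat(send) = {m1, m3, m4, m5, m6}, add states in Sat(~send) with every successor in Z. Z1 = {m1, m3, m4, m5, m6, m7}; Z2 = {m1, m2, m3, m4, m5, m6, m7}; fixed.
Sat(A[~send U send]) = {m1, m2, m3, m4, m5, m6, m7}
m4 ∈ Sat(A[~send U send]) = {m1, m2, m3, m4, m5, m6, m7}, so the formula holds at m4.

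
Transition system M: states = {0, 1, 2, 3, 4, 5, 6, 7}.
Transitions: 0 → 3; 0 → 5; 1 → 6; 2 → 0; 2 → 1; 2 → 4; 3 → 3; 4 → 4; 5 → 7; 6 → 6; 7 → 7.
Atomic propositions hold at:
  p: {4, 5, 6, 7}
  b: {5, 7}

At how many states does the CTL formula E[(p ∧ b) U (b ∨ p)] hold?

Sat(p ∧ b) = {5, 7}
Sat(b ∨ p) = {4, 5, 6, 7}
E[(p ∧ b) U (b ∨ p)]: least fixpoint, start Z0 = Sat((b ∨ p)) = {4, 5, 6, 7}, add states in Sat(p ∧ b) with some successor in Z. Already a fixed point.
Sat(E[(p ∧ b) U (b ∨ p)]) = {4, 5, 6, 7}
|Sat(E[(p ∧ b) U (b ∨ p)])| = |{4, 5, 6, 7}| = 4.

4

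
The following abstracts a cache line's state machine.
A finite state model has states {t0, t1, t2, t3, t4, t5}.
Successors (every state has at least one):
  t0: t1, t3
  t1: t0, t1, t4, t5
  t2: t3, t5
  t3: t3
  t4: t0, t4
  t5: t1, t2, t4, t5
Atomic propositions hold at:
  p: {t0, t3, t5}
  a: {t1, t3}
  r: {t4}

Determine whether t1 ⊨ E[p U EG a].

EG a: greatest fixpoint, start Z0 = {t1, t3}, keep only states in Sat with some successor in Z. Already a fixed point.
Sat(EG a) = {t1, t3}
E[p U EG a]: least fixpoint, start Z0 = Sat(EG a) = {t1, t3}, add states in Sat(p) with some successor in Z. Z1 = {t0, t1, t3, t5}; fixed.
Sat(E[p U EG a]) = {t0, t1, t3, t5}
t1 ∈ Sat(E[p U EG a]) = {t0, t1, t3, t5}, so the formula holds at t1.

Yes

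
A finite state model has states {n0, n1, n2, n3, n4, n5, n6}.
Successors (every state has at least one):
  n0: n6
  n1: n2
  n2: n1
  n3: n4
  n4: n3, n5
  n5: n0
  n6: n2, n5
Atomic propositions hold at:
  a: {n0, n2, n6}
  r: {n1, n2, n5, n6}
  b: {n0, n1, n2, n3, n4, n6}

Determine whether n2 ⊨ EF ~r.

Sat(~r) = {n0, n3, n4}
EF ~r: least fixpoint, start Z0 = {n0, n3, n4}, add states with some successor in Z. Z1 = {n0, n3, n4, n5}; Z2 = {n0, n3, n4, n5, n6}; fixed.
Sat(EF ~r) = {n0, n3, n4, n5, n6}
n2 ∉ Sat(EF ~r) = {n0, n3, n4, n5, n6}, so the formula does not hold at n2.

No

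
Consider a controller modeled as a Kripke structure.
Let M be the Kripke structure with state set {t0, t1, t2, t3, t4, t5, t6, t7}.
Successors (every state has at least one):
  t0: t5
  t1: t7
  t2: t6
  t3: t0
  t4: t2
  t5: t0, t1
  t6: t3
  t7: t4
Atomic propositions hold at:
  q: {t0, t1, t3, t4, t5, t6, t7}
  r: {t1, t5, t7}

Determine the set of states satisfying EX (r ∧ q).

Sat(r ∧ q) = {t1, t5, t7}
Sat(EX (r ∧ q)) = {s : some successor in {t1, t5, t7}} = {t0, t1, t5}

{t0, t1, t5}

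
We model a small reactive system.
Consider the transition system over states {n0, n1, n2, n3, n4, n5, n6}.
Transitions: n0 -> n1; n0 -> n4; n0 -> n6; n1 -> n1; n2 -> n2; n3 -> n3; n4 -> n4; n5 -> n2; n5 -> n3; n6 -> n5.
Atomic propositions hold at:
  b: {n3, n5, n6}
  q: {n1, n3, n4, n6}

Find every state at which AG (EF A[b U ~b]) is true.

Sat(~b) = {n0, n1, n2, n4}
A[b U ~b]: least fixpoint, start Z0 = Sat(~b) = {n0, n1, n2, n4}, add states in Sat(b) with every successor in Z. Already a fixed point.
Sat(A[b U ~b]) = {n0, n1, n2, n4}
EF A[b U ~b]: least fixpoint, start Z0 = {n0, n1, n2, n4}, add states with some successor in Z. Z1 = {n0, n1, n2, n4, n5}; Z2 = {n0, n1, n2, n4, n5, n6}; fixed.
Sat(EF A[b U ~b]) = {n0, n1, n2, n4, n5, n6}
AG (EF A[b U ~b]): greatest fixpoint, start Z0 = {n0, n1, n2, n4, n5, n6}, keep only states in Sat with every successor in Z. Z1 = {n0, n1, n2, n4, n6}; Z2 = {n0, n1, n2, n4}; Z3 = {n1, n2, n4}; fixed.
Sat(AG (EF A[b U ~b])) = {n1, n2, n4}

{n1, n2, n4}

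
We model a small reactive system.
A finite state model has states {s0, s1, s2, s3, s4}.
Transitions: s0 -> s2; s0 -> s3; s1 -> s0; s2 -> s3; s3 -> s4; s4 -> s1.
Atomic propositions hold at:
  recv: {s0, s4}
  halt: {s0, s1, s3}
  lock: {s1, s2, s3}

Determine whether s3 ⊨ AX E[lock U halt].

E[lock U halt]: least fixpoint, start Z0 = Sat(halt) = {s0, s1, s3}, add states in Sat(lock) with some successor in Z. Z1 = {s0, s1, s2, s3}; fixed.
Sat(E[lock U halt]) = {s0, s1, s2, s3}
Sat(AX E[lock U halt]) = {s : every successor in {s0, s1, s2, s3}} = {s0, s1, s2, s4}
s3 ∉ Sat(AX E[lock U halt]) = {s0, s1, s2, s4}, so the formula does not hold at s3.

No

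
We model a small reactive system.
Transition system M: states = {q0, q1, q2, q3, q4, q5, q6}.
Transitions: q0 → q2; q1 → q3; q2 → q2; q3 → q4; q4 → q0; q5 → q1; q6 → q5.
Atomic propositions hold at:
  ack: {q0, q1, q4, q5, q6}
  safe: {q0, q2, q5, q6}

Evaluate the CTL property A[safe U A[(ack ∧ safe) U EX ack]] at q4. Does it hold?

Sat(ack ∧ safe) = {q0, q5, q6}
Sat(EX ack) = {s : some successor in {q0, q1, q4, q5, q6}} = {q3, q4, q5, q6}
A[(ack ∧ safe) U EX ack]: least fixpoint, start Z0 = Sat(EX ack) = {q3, q4, q5, q6}, add states in Sat(ack ∧ safe) with every successor in Z. Already a fixed point.
Sat(A[(ack ∧ safe) U EX ack]) = {q3, q4, q5, q6}
A[safe U A[(ack ∧ safe) U EX ack]]: least fixpoint, start Z0 = Sat(A[(ack ∧ safe) U EX ack]) = {q3, q4, q5, q6}, add states in Sat(safe) with every successor in Z. Already a fixed point.
Sat(A[safe U A[(ack ∧ safe) U EX ack]]) = {q3, q4, q5, q6}
q4 ∈ Sat(A[safe U A[(ack ∧ safe) U EX ack]]) = {q3, q4, q5, q6}, so the formula holds at q4.

Yes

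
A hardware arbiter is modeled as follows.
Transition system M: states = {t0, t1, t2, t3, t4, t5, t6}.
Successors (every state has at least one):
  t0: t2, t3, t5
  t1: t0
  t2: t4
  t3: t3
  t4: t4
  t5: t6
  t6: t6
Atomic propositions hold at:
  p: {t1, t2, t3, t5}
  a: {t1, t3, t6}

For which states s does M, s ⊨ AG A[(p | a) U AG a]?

{t3, t5, t6}

Sat(p | a) = {t1, t2, t3, t5, t6}
AG a: greatest fixpoint, start Z0 = {t1, t3, t6}, keep only states in Sat with every successor in Z. Z1 = {t3, t6}; fixed.
Sat(AG a) = {t3, t6}
A[(p | a) U AG a]: least fixpoint, start Z0 = Sat(AG a) = {t3, t6}, add states in Sat(p | a) with every successor in Z. Z1 = {t3, t5, t6}; fixed.
Sat(A[(p | a) U AG a]) = {t3, t5, t6}
AG A[(p | a) U AG a]: greatest fixpoint, start Z0 = {t3, t5, t6}, keep only states in Sat with every successor in Z. Already a fixed point.
Sat(AG A[(p | a) U AG a]) = {t3, t5, t6}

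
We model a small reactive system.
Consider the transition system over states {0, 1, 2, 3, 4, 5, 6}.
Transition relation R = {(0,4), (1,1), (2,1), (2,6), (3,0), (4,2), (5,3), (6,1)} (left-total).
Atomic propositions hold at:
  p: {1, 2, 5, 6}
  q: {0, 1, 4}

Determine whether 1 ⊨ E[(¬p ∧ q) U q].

Yes

Sat(¬p) = {0, 3, 4}
Sat(¬p ∧ q) = {0, 4}
E[(¬p ∧ q) U q]: least fixpoint, start Z0 = Sat(q) = {0, 1, 4}, add states in Sat(¬p ∧ q) with some successor in Z. Already a fixed point.
Sat(E[(¬p ∧ q) U q]) = {0, 1, 4}
1 ∈ Sat(E[(¬p ∧ q) U q]) = {0, 1, 4}, so the formula holds at 1.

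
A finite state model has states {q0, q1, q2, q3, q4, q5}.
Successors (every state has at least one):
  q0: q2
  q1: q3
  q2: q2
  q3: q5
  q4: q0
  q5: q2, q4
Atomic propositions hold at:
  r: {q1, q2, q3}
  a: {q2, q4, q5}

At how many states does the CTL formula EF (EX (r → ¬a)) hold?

Sat(¬a) = {q0, q1, q3}
Sat(r → ¬a) = {q0, q1, q3, q4, q5}
Sat(EX (r → ¬a)) = {s : some successor in {q0, q1, q3, q4, q5}} = {q1, q3, q4, q5}
EF (EX (r → ¬a)): least fixpoint, start Z0 = {q1, q3, q4, q5}, add states with some successor in Z. Already a fixed point.
Sat(EF (EX (r → ¬a))) = {q1, q3, q4, q5}
|Sat(EF (EX (r → ¬a)))| = |{q1, q3, q4, q5}| = 4.

4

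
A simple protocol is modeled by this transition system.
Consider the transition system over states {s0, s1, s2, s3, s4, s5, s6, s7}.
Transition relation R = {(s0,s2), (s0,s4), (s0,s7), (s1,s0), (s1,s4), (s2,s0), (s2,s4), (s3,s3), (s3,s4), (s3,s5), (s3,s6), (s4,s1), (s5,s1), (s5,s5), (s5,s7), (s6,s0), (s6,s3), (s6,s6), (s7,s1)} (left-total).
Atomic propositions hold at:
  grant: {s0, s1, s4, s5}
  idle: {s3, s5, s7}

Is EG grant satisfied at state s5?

EG grant: greatest fixpoint, start Z0 = {s0, s1, s4, s5}, keep only states in Sat with some successor in Z. Already a fixed point.
Sat(EG grant) = {s0, s1, s4, s5}
s5 ∈ Sat(EG grant) = {s0, s1, s4, s5}, so the formula holds at s5.

Yes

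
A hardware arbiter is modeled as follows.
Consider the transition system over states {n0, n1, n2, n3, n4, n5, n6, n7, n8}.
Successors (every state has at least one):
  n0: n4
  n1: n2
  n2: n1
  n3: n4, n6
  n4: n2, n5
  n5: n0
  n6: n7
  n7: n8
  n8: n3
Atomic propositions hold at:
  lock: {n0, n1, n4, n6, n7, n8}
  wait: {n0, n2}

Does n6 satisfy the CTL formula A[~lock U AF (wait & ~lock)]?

Sat(~lock) = {n2, n3, n5}
Sat(wait & ~lock) = {n2}
AF (wait & ~lock): least fixpoint, start Z0 = {n2}, add states with every successor in Z. Z1 = {n1, n2}; fixed.
Sat(AF (wait & ~lock)) = {n1, n2}
A[~lock U AF (wait & ~lock)]: least fixpoint, start Z0 = Sat(AF (wait & ~lock)) = {n1, n2}, add states in Sat(~lock) with every successor in Z. Already a fixed point.
Sat(A[~lock U AF (wait & ~lock)]) = {n1, n2}
n6 ∉ Sat(A[~lock U AF (wait & ~lock)]) = {n1, n2}, so the formula does not hold at n6.

No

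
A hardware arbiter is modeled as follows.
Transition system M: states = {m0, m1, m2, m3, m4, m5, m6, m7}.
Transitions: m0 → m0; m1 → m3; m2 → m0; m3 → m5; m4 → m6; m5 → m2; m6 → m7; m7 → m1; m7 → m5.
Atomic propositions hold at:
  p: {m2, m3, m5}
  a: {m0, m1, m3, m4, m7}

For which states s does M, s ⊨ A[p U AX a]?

Sat(AX a) = {s : every successor in {m0, m1, m3, m4, m7}} = {m0, m1, m2, m6}
A[p U AX a]: least fixpoint, start Z0 = Sat(AX a) = {m0, m1, m2, m6}, add states in Sat(p) with every successor in Z. Z1 = {m0, m1, m2, m5, m6}; Z2 = {m0, m1, m2, m3, m5, m6}; fixed.
Sat(A[p U AX a]) = {m0, m1, m2, m3, m5, m6}

{m0, m1, m2, m3, m5, m6}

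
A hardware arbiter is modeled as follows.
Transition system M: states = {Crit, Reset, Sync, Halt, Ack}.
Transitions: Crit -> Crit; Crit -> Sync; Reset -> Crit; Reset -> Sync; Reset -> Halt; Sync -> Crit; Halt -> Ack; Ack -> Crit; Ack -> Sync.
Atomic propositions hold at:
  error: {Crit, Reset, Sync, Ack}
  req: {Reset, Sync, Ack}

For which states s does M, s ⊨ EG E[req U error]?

{Crit, Reset, Sync, Ack}

E[req U error]: least fixpoint, start Z0 = Sat(error) = {Crit, Reset, Sync, Ack}, add states in Sat(req) with some successor in Z. Already a fixed point.
Sat(E[req U error]) = {Crit, Reset, Sync, Ack}
EG E[req U error]: greatest fixpoint, start Z0 = {Crit, Reset, Sync, Ack}, keep only states in Sat with some successor in Z. Already a fixed point.
Sat(EG E[req U error]) = {Crit, Reset, Sync, Ack}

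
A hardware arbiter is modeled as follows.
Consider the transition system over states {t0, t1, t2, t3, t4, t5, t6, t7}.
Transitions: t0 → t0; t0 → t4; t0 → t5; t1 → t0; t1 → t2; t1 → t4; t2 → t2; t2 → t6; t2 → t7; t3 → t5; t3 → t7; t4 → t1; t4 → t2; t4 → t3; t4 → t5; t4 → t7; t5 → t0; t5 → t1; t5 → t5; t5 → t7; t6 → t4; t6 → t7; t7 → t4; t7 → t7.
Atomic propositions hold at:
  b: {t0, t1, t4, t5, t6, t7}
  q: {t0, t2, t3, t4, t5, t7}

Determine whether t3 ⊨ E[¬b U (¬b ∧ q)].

Sat(¬b) = {t2, t3}
Sat(¬b ∧ q) = {t2, t3}
E[¬b U (¬b ∧ q)]: least fixpoint, start Z0 = Sat((¬b ∧ q)) = {t2, t3}, add states in Sat(¬b) with some successor in Z. Already a fixed point.
Sat(E[¬b U (¬b ∧ q)]) = {t2, t3}
t3 ∈ Sat(E[¬b U (¬b ∧ q)]) = {t2, t3}, so the formula holds at t3.

Yes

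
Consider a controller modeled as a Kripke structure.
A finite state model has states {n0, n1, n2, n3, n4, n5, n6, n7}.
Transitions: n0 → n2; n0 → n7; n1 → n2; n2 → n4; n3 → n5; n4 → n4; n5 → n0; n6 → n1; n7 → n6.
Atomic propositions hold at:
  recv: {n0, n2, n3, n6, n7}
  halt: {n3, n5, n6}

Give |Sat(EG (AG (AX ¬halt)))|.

Sat(¬halt) = {n0, n1, n2, n4, n7}
Sat(AX ¬halt) = {s : every successor in {n0, n1, n2, n4, n7}} = {n0, n1, n2, n4, n5, n6}
AG (AX ¬halt): greatest fixpoint, start Z0 = {n0, n1, n2, n4, n5, n6}, keep only states in Sat with every successor in Z. Z1 = {n1, n2, n4, n5, n6}; Z2 = {n1, n2, n4, n6}; fixed.
Sat(AG (AX ¬halt)) = {n1, n2, n4, n6}
EG (AG (AX ¬halt)): greatest fixpoint, start Z0 = {n1, n2, n4, n6}, keep only states in Sat with some successor in Z. Already a fixed point.
Sat(EG (AG (AX ¬halt))) = {n1, n2, n4, n6}
|Sat(EG (AG (AX ¬halt)))| = |{n1, n2, n4, n6}| = 4.

4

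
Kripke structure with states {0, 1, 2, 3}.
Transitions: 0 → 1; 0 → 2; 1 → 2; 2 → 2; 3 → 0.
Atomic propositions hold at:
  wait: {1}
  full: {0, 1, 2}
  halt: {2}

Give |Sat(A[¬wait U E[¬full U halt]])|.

1

Sat(¬wait) = {0, 2, 3}
Sat(¬full) = {3}
E[¬full U halt]: least fixpoint, start Z0 = Sat(halt) = {2}, add states in Sat(¬full) with some successor in Z. Already a fixed point.
Sat(E[¬full U halt]) = {2}
A[¬wait U E[¬full U halt]]: least fixpoint, start Z0 = Sat(E[¬full U halt]) = {2}, add states in Sat(¬wait) with every successor in Z. Already a fixed point.
Sat(A[¬wait U E[¬full U halt]]) = {2}
|Sat(A[¬wait U E[¬full U halt]])| = |{2}| = 1.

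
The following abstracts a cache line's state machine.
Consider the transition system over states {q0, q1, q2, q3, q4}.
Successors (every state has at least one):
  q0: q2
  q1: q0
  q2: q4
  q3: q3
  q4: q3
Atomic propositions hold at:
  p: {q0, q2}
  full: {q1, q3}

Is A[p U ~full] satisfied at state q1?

Sat(~full) = {q0, q2, q4}
A[p U ~full]: least fixpoint, start Z0 = Sat(~full) = {q0, q2, q4}, add states in Sat(p) with every successor in Z. Already a fixed point.
Sat(A[p U ~full]) = {q0, q2, q4}
q1 ∉ Sat(A[p U ~full]) = {q0, q2, q4}, so the formula does not hold at q1.

No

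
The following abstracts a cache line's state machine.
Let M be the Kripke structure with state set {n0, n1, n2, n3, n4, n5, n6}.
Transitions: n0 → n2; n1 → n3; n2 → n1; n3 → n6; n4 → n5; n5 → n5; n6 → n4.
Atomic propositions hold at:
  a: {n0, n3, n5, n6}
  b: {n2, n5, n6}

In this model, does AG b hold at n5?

AG b: greatest fixpoint, start Z0 = {n2, n5, n6}, keep only states in Sat with every successor in Z. Z1 = {n5}; fixed.
Sat(AG b) = {n5}
n5 ∈ Sat(AG b) = {n5}, so the formula holds at n5.

Yes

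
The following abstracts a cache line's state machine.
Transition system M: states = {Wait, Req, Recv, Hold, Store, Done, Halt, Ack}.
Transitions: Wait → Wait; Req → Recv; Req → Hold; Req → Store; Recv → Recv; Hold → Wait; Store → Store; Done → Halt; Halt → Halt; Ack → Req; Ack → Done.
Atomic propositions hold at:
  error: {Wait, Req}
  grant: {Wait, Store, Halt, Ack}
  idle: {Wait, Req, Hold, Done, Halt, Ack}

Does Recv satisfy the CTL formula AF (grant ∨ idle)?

Sat(grant ∨ idle) = {Wait, Req, Hold, Store, Done, Halt, Ack}
AF (grant ∨ idle): least fixpoint, start Z0 = {Wait, Req, Hold, Store, Done, Halt, Ack}, add states with every successor in Z. Already a fixed point.
Sat(AF (grant ∨ idle)) = {Wait, Req, Hold, Store, Done, Halt, Ack}
Recv ∉ Sat(AF (grant ∨ idle)) = {Wait, Req, Hold, Store, Done, Halt, Ack}, so the formula does not hold at Recv.

No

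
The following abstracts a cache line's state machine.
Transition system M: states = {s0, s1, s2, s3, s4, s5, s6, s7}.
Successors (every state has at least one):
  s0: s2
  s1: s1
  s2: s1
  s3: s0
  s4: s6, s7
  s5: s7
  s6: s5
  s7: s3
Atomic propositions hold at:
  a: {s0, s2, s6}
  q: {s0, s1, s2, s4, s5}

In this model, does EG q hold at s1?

EG q: greatest fixpoint, start Z0 = {s0, s1, s2, s4, s5}, keep only states in Sat with some successor in Z. Z1 = {s0, s1, s2}; fixed.
Sat(EG q) = {s0, s1, s2}
s1 ∈ Sat(EG q) = {s0, s1, s2}, so the formula holds at s1.

Yes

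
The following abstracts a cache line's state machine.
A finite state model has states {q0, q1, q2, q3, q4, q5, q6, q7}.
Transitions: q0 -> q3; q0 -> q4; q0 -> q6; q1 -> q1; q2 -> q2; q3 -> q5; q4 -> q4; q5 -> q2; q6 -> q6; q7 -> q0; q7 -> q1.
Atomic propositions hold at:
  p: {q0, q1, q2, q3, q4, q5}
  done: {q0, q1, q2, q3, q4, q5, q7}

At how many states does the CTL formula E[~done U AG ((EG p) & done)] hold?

5

Sat(~done) = {q6}
EG p: greatest fixpoint, start Z0 = {q0, q1, q2, q3, q4, q5}, keep only states in Sat with some successor in Z. Already a fixed point.
Sat(EG p) = {q0, q1, q2, q3, q4, q5}
Sat((EG p) & done) = {q0, q1, q2, q3, q4, q5}
AG ((EG p) & done): greatest fixpoint, start Z0 = {q0, q1, q2, q3, q4, q5}, keep only states in Sat with every successor in Z. Z1 = {q1, q2, q3, q4, q5}; fixed.
Sat(AG ((EG p) & done)) = {q1, q2, q3, q4, q5}
E[~done U AG ((EG p) & done)]: least fixpoint, start Z0 = Sat(AG ((EG p) & done)) = {q1, q2, q3, q4, q5}, add states in Sat(~done) with some successor in Z. Already a fixed point.
Sat(E[~done U AG ((EG p) & done)]) = {q1, q2, q3, q4, q5}
|Sat(E[~done U AG ((EG p) & done)])| = |{q1, q2, q3, q4, q5}| = 5.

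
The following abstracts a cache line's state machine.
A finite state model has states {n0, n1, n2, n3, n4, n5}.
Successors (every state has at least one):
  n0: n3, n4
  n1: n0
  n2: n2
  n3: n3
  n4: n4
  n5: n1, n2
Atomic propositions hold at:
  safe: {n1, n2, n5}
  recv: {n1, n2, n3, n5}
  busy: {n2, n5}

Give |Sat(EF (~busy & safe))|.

Sat(~busy) = {n0, n1, n3, n4}
Sat(~busy & safe) = {n1}
EF (~busy & safe): least fixpoint, start Z0 = {n1}, add states with some successor in Z. Z1 = {n1, n5}; fixed.
Sat(EF (~busy & safe)) = {n1, n5}
|Sat(EF (~busy & safe))| = |{n1, n5}| = 2.

2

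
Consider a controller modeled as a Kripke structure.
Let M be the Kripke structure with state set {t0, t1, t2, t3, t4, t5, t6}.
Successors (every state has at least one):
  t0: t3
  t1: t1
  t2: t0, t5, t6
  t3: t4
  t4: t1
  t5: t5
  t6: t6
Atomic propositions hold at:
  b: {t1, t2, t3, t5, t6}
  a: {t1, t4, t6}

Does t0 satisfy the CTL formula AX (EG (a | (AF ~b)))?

Sat(~b) = {t0, t4}
AF ~b: least fixpoint, start Z0 = {t0, t4}, add states with every successor in Z. Z1 = {t0, t3, t4}; fixed.
Sat(AF ~b) = {t0, t3, t4}
Sat(a | (AF ~b)) = {t0, t1, t3, t4, t6}
EG (a | (AF ~b)): greatest fixpoint, start Z0 = {t0, t1, t3, t4, t6}, keep only states in Sat with some successor in Z. Already a fixed point.
Sat(EG (a | (AF ~b))) = {t0, t1, t3, t4, t6}
Sat(AX (EG (a | (AF ~b)))) = {s : every successor in {t0, t1, t3, t4, t6}} = {t0, t1, t3, t4, t6}
t0 ∈ Sat(AX (EG (a | (AF ~b)))) = {t0, t1, t3, t4, t6}, so the formula holds at t0.

Yes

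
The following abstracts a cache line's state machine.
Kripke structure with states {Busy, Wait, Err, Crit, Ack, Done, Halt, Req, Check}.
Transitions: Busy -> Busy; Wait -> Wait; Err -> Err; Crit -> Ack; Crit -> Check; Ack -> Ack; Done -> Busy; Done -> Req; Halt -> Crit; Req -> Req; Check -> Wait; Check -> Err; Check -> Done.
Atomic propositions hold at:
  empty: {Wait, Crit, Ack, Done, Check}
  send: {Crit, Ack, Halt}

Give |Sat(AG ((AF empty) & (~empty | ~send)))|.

AF empty: least fixpoint, start Z0 = {Wait, Crit, Ack, Done, Check}, add states with every successor in Z. Z1 = {Wait, Crit, Ack, Done, Halt, Check}; fixed.
Sat(AF empty) = {Wait, Crit, Ack, Done, Halt, Check}
Sat(~empty) = {Busy, Err, Halt, Req}
Sat(~send) = {Busy, Wait, Err, Done, Req, Check}
Sat(~empty | ~send) = {Busy, Wait, Err, Done, Halt, Req, Check}
Sat((AF empty) & (~empty | ~send)) = {Wait, Done, Halt, Check}
AG ((AF empty) & (~empty | ~send)): greatest fixpoint, start Z0 = {Wait, Done, Halt, Check}, keep only states in Sat with every successor in Z. Z1 = {Wait}; fixed.
Sat(AG ((AF empty) & (~empty | ~send))) = {Wait}
|Sat(AG ((AF empty) & (~empty | ~send)))| = |{Wait}| = 1.

1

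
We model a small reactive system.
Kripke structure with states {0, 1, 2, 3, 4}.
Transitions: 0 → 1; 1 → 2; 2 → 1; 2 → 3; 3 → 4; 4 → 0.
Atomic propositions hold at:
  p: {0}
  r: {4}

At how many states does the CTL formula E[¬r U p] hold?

1

Sat(¬r) = {0, 1, 2, 3}
E[¬r U p]: least fixpoint, start Z0 = Sat(p) = {0}, add states in Sat(¬r) with some successor in Z. Already a fixed point.
Sat(E[¬r U p]) = {0}
|Sat(E[¬r U p])| = |{0}| = 1.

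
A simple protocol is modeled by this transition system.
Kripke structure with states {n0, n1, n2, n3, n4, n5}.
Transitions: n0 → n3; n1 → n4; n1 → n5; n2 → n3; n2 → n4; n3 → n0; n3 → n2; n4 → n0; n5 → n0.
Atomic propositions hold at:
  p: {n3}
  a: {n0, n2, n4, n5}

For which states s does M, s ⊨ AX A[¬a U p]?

{n0}

Sat(¬a) = {n1, n3}
A[¬a U p]: least fixpoint, start Z0 = Sat(p) = {n3}, add states in Sat(¬a) with every successor in Z. Already a fixed point.
Sat(A[¬a U p]) = {n3}
Sat(AX A[¬a U p]) = {s : every successor in {n3}} = {n0}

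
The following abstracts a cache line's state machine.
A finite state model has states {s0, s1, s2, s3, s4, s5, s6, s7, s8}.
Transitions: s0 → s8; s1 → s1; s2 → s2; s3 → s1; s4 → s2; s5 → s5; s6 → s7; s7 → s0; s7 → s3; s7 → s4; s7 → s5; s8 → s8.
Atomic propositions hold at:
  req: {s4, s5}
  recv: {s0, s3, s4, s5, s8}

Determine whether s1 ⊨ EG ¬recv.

Yes

Sat(¬recv) = {s1, s2, s6, s7}
EG ¬recv: greatest fixpoint, start Z0 = {s1, s2, s6, s7}, keep only states in Sat with some successor in Z. Z1 = {s1, s2, s6}; Z2 = {s1, s2}; fixed.
Sat(EG ¬recv) = {s1, s2}
s1 ∈ Sat(EG ¬recv) = {s1, s2}, so the formula holds at s1.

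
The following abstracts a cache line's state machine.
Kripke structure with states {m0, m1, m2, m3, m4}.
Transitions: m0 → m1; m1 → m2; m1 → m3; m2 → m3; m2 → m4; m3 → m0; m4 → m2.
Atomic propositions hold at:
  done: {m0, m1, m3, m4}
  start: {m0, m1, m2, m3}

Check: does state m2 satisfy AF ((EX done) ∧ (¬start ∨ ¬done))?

Sat(EX done) = {s : some successor in {m0, m1, m3, m4}} = {m0, m1, m2, m3}
Sat(¬start) = {m4}
Sat(¬done) = {m2}
Sat(¬start ∨ ¬done) = {m2, m4}
Sat((EX done) ∧ (¬start ∨ ¬done)) = {m2}
AF ((EX done) ∧ (¬start ∨ ¬done)): least fixpoint, start Z0 = {m2}, add states with every successor in Z. Z1 = {m2, m4}; fixed.
Sat(AF ((EX done) ∧ (¬start ∨ ¬done))) = {m2, m4}
m2 ∈ Sat(AF ((EX done) ∧ (¬start ∨ ¬done))) = {m2, m4}, so the formula holds at m2.

Yes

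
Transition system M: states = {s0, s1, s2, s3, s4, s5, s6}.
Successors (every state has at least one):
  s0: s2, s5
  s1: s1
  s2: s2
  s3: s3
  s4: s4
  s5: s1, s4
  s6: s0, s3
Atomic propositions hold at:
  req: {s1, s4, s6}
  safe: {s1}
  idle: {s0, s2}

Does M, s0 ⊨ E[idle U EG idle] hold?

Yes

EG idle: greatest fixpoint, start Z0 = {s0, s2}, keep only states in Sat with some successor in Z. Already a fixed point.
Sat(EG idle) = {s0, s2}
E[idle U EG idle]: least fixpoint, start Z0 = Sat(EG idle) = {s0, s2}, add states in Sat(idle) with some successor in Z. Already a fixed point.
Sat(E[idle U EG idle]) = {s0, s2}
s0 ∈ Sat(E[idle U EG idle]) = {s0, s2}, so the formula holds at s0.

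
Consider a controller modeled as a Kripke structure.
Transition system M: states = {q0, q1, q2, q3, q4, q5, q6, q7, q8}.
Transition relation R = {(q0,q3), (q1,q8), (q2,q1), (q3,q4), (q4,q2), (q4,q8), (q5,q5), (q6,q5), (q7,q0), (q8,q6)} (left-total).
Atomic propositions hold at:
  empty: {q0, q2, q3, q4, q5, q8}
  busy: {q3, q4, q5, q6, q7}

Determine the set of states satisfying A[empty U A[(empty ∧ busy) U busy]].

{q0, q3, q4, q5, q6, q7, q8}

Sat(empty ∧ busy) = {q3, q4, q5}
A[(empty ∧ busy) U busy]: least fixpoint, start Z0 = Sat(busy) = {q3, q4, q5, q6, q7}, add states in Sat(empty ∧ busy) with every successor in Z. Already a fixed point.
Sat(A[(empty ∧ busy) U busy]) = {q3, q4, q5, q6, q7}
A[empty U A[(empty ∧ busy) U busy]]: least fixpoint, start Z0 = Sat(A[(empty ∧ busy) U busy]) = {q3, q4, q5, q6, q7}, add states in Sat(empty) with every successor in Z. Z1 = {q0, q3, q4, q5, q6, q7, q8}; fixed.
Sat(A[empty U A[(empty ∧ busy) U busy]]) = {q0, q3, q4, q5, q6, q7, q8}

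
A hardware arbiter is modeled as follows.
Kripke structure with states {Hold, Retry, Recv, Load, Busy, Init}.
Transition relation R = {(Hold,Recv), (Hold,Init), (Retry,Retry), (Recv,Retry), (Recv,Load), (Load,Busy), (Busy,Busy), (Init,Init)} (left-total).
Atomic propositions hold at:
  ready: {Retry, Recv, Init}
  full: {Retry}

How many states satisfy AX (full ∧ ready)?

Sat(full ∧ ready) = {Retry}
Sat(AX (full ∧ ready)) = {s : every successor in {Retry}} = {Retry}
|Sat(AX (full ∧ ready))| = |{Retry}| = 1.

1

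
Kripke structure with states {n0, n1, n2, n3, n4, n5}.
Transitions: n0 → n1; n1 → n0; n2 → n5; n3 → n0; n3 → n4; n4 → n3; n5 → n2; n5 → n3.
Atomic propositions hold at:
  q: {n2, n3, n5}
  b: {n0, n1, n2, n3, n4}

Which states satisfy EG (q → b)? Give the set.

Sat(q → b) = {n0, n1, n2, n3, n4}
EG (q → b): greatest fixpoint, start Z0 = {n0, n1, n2, n3, n4}, keep only states in Sat with some successor in Z. Z1 = {n0, n1, n3, n4}; fixed.
Sat(EG (q → b)) = {n0, n1, n3, n4}

{n0, n1, n3, n4}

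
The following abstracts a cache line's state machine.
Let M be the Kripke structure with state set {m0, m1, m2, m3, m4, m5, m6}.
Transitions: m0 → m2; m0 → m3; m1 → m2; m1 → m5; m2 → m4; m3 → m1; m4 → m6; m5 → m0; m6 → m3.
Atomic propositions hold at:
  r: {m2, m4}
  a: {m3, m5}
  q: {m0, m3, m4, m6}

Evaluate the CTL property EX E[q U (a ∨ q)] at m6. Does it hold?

Yes

Sat(a ∨ q) = {m0, m3, m4, m5, m6}
E[q U (a ∨ q)]: least fixpoint, start Z0 = Sat((a ∨ q)) = {m0, m3, m4, m5, m6}, add states in Sat(q) with some successor in Z. Already a fixed point.
Sat(E[q U (a ∨ q)]) = {m0, m3, m4, m5, m6}
Sat(EX E[q U (a ∨ q)]) = {s : some successor in {m0, m3, m4, m5, m6}} = {m0, m1, m2, m4, m5, m6}
m6 ∈ Sat(EX E[q U (a ∨ q)]) = {m0, m1, m2, m4, m5, m6}, so the formula holds at m6.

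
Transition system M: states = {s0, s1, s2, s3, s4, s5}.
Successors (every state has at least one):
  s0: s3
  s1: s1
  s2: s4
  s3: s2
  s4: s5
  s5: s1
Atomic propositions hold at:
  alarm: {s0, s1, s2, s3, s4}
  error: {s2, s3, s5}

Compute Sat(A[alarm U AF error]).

AF error: least fixpoint, start Z0 = {s2, s3, s5}, add states with every successor in Z. Z1 = {s0, s2, s3, s4, s5}; fixed.
Sat(AF error) = {s0, s2, s3, s4, s5}
A[alarm U AF error]: least fixpoint, start Z0 = Sat(AF error) = {s0, s2, s3, s4, s5}, add states in Sat(alarm) with every successor in Z. Already a fixed point.
Sat(A[alarm U AF error]) = {s0, s2, s3, s4, s5}

{s0, s2, s3, s4, s5}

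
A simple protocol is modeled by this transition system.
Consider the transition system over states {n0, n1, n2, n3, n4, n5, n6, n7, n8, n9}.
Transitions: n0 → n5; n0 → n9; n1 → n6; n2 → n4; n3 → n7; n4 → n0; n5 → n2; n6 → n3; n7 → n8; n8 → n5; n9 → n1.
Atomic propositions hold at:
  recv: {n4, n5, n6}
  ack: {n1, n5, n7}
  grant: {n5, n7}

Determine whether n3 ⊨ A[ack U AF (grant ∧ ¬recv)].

Yes

Sat(¬recv) = {n0, n1, n2, n3, n7, n8, n9}
Sat(grant ∧ ¬recv) = {n7}
AF (grant ∧ ¬recv): least fixpoint, start Z0 = {n7}, add states with every successor in Z. Z1 = {n3, n7}; Z2 = {n3, n6, n7}; Z3 = {n1, n3, n6, n7}; Z4 = {n1, n3, n6, n7, n9}; fixed.
Sat(AF (grant ∧ ¬recv)) = {n1, n3, n6, n7, n9}
A[ack U AF (grant ∧ ¬recv)]: least fixpoint, start Z0 = Sat(AF (grant ∧ ¬recv)) = {n1, n3, n6, n7, n9}, add states in Sat(ack) with every successor in Z. Already a fixed point.
Sat(A[ack U AF (grant ∧ ¬recv)]) = {n1, n3, n6, n7, n9}
n3 ∈ Sat(A[ack U AF (grant ∧ ¬recv)]) = {n1, n3, n6, n7, n9}, so the formula holds at n3.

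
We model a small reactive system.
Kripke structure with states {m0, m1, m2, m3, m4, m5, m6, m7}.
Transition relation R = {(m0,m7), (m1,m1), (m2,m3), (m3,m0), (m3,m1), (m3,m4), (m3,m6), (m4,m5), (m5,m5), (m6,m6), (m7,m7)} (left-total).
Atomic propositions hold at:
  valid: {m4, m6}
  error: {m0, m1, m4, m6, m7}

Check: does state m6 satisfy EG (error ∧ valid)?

Sat(error ∧ valid) = {m4, m6}
EG (error ∧ valid): greatest fixpoint, start Z0 = {m4, m6}, keep only states in Sat with some successor in Z. Z1 = {m6}; fixed.
Sat(EG (error ∧ valid)) = {m6}
m6 ∈ Sat(EG (error ∧ valid)) = {m6}, so the formula holds at m6.

Yes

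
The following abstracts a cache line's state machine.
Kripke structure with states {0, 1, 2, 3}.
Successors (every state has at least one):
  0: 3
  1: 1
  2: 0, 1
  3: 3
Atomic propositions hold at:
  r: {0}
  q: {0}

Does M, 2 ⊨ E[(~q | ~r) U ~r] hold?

Sat(~q) = {1, 2, 3}
Sat(~r) = {1, 2, 3}
Sat(~q | ~r) = {1, 2, 3}
E[(~q | ~r) U ~r]: least fixpoint, start Z0 = Sat(~r) = {1, 2, 3}, add states in Sat(~q | ~r) with some successor in Z. Already a fixed point.
Sat(E[(~q | ~r) U ~r]) = {1, 2, 3}
2 ∈ Sat(E[(~q | ~r) U ~r]) = {1, 2, 3}, so the formula holds at 2.

Yes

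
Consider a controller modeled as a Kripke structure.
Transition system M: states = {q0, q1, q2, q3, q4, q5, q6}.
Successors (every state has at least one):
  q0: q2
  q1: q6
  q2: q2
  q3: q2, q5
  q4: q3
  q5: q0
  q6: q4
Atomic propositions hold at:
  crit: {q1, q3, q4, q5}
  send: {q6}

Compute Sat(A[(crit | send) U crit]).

{q1, q3, q4, q5, q6}

Sat(crit | send) = {q1, q3, q4, q5, q6}
A[(crit | send) U crit]: least fixpoint, start Z0 = Sat(crit) = {q1, q3, q4, q5}, add states in Sat(crit | send) with every successor in Z. Z1 = {q1, q3, q4, q5, q6}; fixed.
Sat(A[(crit | send) U crit]) = {q1, q3, q4, q5, q6}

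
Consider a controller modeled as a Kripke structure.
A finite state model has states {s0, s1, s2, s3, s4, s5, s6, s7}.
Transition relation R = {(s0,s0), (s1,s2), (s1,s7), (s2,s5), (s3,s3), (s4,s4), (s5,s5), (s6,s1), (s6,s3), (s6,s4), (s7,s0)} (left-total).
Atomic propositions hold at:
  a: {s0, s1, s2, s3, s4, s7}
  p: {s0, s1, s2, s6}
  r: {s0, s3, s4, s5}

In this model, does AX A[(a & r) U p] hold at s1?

No

Sat(a & r) = {s0, s3, s4}
A[(a & r) U p]: least fixpoint, start Z0 = Sat(p) = {s0, s1, s2, s6}, add states in Sat(a & r) with every successor in Z. Already a fixed point.
Sat(A[(a & r) U p]) = {s0, s1, s2, s6}
Sat(AX A[(a & r) U p]) = {s : every successor in {s0, s1, s2, s6}} = {s0, s7}
s1 ∉ Sat(AX A[(a & r) U p]) = {s0, s7}, so the formula does not hold at s1.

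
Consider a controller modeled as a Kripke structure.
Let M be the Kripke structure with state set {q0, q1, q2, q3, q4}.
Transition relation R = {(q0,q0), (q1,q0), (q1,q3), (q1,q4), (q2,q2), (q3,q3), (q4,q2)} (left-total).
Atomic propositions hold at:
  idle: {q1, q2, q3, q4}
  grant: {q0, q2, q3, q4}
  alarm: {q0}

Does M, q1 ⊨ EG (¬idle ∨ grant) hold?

No

Sat(¬idle) = {q0}
Sat(¬idle ∨ grant) = {q0, q2, q3, q4}
EG (¬idle ∨ grant): greatest fixpoint, start Z0 = {q0, q2, q3, q4}, keep only states in Sat with some successor in Z. Already a fixed point.
Sat(EG (¬idle ∨ grant)) = {q0, q2, q3, q4}
q1 ∉ Sat(EG (¬idle ∨ grant)) = {q0, q2, q3, q4}, so the formula does not hold at q1.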